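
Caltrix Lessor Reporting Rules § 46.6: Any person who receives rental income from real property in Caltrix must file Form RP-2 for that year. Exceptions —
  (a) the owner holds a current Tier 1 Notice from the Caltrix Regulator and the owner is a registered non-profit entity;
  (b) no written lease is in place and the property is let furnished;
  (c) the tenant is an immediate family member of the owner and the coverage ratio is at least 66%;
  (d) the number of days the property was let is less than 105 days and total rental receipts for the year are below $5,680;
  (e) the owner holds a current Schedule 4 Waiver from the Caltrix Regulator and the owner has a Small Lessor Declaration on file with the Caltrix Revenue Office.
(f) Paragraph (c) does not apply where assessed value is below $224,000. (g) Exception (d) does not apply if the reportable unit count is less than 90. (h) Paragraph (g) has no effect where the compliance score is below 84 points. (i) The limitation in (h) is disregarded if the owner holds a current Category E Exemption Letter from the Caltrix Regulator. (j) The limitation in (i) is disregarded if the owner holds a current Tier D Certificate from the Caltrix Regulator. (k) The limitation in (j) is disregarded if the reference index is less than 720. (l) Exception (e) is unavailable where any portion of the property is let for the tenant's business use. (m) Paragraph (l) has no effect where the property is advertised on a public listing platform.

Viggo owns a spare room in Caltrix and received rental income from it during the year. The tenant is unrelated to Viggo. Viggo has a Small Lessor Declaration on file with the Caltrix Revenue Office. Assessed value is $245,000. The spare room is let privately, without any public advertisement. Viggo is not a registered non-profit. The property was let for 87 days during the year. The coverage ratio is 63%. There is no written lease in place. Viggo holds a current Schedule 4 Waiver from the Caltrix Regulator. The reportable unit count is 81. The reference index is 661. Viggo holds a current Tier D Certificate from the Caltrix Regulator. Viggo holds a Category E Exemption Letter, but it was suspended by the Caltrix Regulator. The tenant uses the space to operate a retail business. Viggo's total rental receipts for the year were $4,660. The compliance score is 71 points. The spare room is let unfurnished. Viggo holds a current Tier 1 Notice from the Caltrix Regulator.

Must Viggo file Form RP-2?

No — exception (d) applies; Viggo is not required to file Form RP-2.

Exception (a) requires that the owner is a registered non-profit entity; but Viggo is not a registered non-profit, so (a) is unavailable.
Exception (b) requires that the property is let furnished; but the property is let unfurnished, so (b) is unavailable.
Exception (c) requires that the tenant is an immediate family member of the owner; but the tenant is unrelated to the owner, so (c) is unavailable.
Exception (d) is satisfied on its face — the number of days the property was let is 87 days, less than the 105 days limit; total rental receipts for the year are $4,660, below the $5,680 limit. Applying paragraphs (g)–(k): (g) is engaged (the reportable unit count is 81, less than the 90 limit), but is set aside by (h): (h) is engaged — the compliance score is 71 points, below the 84 points limit. (i), which would lift (h), is inapplicable — no current Category E Exemption Letter is held. (d) remains available.
Exception (e) is satisfied on its face — a current Schedule 4 Waiver is held; a Small Lessor Declaration is on file. Turning to paragraphs (l)–(m): (l) operates against (e): the space is let for business use. (m) does not operate here (the property is let privately without advertisement), so (l) stands. So (e) is unavailable.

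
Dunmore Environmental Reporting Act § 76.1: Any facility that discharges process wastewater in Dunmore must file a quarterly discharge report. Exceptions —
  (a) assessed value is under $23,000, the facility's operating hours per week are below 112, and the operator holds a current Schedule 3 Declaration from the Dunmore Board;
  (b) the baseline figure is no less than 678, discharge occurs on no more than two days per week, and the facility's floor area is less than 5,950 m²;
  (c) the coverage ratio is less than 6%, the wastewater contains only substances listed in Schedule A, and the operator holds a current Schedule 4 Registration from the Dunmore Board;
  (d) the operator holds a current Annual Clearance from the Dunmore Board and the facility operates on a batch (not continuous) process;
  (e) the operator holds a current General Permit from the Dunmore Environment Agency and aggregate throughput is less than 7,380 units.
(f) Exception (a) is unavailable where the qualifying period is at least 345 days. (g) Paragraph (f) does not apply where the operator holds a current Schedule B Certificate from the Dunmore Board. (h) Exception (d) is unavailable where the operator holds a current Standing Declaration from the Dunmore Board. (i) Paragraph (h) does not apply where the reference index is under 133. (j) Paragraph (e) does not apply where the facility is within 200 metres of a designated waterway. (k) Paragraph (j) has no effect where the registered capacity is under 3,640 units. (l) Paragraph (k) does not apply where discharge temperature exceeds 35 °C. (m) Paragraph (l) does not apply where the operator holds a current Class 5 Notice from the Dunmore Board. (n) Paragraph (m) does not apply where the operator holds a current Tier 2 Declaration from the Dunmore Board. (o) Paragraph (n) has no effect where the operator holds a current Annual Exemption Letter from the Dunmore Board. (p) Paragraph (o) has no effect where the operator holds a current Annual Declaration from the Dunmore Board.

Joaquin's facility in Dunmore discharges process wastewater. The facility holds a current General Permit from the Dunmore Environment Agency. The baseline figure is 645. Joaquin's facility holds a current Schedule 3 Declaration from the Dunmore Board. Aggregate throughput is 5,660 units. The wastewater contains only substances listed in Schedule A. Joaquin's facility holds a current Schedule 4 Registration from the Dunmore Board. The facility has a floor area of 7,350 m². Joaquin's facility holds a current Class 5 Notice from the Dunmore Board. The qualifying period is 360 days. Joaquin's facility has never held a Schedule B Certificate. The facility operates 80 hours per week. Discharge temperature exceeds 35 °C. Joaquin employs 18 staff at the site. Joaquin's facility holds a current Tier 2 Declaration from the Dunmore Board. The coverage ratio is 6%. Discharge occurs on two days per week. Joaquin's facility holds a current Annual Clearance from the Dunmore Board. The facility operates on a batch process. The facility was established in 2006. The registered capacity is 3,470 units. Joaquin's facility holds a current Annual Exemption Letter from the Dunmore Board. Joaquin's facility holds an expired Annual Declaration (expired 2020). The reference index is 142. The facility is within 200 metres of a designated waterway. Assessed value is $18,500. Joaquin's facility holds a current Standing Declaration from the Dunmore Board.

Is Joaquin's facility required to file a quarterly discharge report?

No — exception (e) applies; Joaquin's facility is not required to file a quarterly discharge report.

Exception (a): assessed value is $18,500, under the $23,000 limit; the facility's operating hours per week are 80, below the 112 limit; a current Schedule 3 Declaration is held — every condition holds. Turning to paragraphs (f)–(g): (f) is triggered — the qualifying period is 360 days, meeting the 345 days threshold. (g) is not triggered (there is no Schedule B Certificate in force), so (f) stands. Exception (a) does not apply.
Exception (b) requires that the baseline figure is no less than 678; but the baseline figure is 645, short of 678, so (b) is unavailable.
Exception (c) does not apply: the coverage ratio is 6%, not less than 6%.
All of (d)'s requirements are met (a current Annual Clearance is held; the facility operates on a batch process). However, paragraphs (h)–(i) must be considered: (h) operates against (d): a current Standing Declaration is held. (i), which would lift (h), is inapplicable — the reference index is 142, not under 133. So (d) is unavailable.
Exception (e) is satisfied on its face — a current General Permit is held; aggregate throughput is 5,660 units, less than the 7,380 units limit. Considering the limiting provisions: (j) operates (the facility is within 200 m of a designated waterway), but is displaced by (k): (k) operates against (j): the registered capacity is 3,470 units, under the 3,640 units limit. (l) would limit (k) — discharge temperature exceeds 35 °C — but (m) sets (l) aside: (m) is triggered — a current Class 5 Notice is held. (n) would limit (m) — a current Tier 2 Declaration is held — but (o) sets (n) aside: (o) is engaged — a current Annual Exemption Letter is held. (p), which would lift (o), does not operate here — there is no Annual Declaration in force. (e) remains available.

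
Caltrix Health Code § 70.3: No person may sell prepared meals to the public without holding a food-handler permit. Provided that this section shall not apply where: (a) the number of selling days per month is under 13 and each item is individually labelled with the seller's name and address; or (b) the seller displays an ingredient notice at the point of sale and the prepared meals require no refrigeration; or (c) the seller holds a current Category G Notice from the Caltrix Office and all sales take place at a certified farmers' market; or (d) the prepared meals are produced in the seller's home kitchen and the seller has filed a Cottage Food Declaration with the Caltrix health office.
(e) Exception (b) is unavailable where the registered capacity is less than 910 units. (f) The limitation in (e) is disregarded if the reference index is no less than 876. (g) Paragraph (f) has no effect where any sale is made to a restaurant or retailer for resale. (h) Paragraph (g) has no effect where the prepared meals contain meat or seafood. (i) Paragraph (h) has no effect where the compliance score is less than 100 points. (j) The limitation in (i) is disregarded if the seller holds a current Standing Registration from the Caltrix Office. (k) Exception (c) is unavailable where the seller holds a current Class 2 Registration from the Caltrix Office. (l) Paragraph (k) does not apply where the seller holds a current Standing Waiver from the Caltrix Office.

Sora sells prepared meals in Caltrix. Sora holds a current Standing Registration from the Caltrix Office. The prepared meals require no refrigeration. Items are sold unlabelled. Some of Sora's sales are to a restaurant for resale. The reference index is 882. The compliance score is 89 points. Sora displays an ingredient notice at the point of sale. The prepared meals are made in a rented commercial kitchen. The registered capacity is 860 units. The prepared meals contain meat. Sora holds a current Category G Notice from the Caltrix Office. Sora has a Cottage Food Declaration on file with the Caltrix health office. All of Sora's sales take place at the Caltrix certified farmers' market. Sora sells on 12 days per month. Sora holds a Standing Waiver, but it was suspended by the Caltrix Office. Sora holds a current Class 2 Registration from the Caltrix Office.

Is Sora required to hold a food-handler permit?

No — exception (b) applies; Sora is not required to hold a food-handler permit.

Exception (a) fails — items are sold unlabelled.
Exception (b)'s conditions are all satisfied: an ingredient notice is displayed; the prepared meals are shelf-stable. Considering the limiting provisions: (e) would limit (b) — the registered capacity is 860 units, less than the 910 units limit — but (f) sets (e) aside: (f) operates against (e): the reference index is 882, meeting the 876 threshold. (g) operates (some sales are to a restaurant for resale), but yields to (h): (h) operates against (g): the prepared meals contain meat. (i) would limit (h) — the compliance score is 89 points, less than the 100 points limit — but (j) sets (i) aside: (j) operates — a current Standing Registration is held. So (b) applies.
Exception (c): a current Category G Notice is held; all sales are at a certified farmers' market — every condition holds. But applying paragraphs (k)–(l): (k) operates against (c): a current Class 2 Registration is held. (l) does not operate here (no current Standing Waiver is held), so (k) stands. (c) is therefore removed.
Exception (d) requires that the prepared meals are produced in the seller's home kitchen; but the prepared meals are made in a commercial kitchen, not a home kitchen, so (d) is unavailable.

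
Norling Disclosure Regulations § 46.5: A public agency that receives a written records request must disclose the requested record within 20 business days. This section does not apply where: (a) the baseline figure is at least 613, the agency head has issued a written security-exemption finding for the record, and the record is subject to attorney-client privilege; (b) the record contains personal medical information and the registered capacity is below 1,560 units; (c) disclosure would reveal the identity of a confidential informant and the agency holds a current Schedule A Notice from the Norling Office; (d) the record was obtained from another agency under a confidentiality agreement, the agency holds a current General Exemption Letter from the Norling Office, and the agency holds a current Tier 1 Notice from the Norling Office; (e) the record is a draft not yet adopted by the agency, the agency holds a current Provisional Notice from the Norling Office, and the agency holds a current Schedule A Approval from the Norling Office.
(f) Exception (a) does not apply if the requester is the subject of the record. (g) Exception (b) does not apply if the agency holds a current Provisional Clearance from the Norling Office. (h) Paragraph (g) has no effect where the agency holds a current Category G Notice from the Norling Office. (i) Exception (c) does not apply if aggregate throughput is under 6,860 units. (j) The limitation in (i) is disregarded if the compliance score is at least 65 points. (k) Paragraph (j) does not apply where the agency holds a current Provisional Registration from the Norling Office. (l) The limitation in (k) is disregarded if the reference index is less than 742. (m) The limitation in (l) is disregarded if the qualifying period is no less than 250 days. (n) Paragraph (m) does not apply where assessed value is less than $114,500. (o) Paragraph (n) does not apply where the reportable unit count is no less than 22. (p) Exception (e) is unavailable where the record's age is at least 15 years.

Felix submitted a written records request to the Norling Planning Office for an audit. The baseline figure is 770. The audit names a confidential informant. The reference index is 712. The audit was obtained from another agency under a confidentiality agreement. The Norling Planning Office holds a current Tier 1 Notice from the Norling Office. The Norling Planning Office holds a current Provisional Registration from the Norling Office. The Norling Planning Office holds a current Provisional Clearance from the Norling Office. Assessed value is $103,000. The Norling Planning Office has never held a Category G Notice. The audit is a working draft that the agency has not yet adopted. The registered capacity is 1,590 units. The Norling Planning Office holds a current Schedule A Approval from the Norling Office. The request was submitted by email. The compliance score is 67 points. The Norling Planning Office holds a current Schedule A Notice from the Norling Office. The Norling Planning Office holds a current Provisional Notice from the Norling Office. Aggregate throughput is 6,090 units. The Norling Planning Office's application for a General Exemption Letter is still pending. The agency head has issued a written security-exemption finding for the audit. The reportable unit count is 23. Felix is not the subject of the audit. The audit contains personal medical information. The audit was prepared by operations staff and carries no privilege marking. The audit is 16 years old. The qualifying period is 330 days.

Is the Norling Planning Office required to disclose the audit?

Yes — the Norling Planning Office must disclose the audit.

Exception (a) fails — the audit carries no privilege marking.
Exception (b) requires that the registered capacity is below 1,560 units; but the registered capacity is 1,590 units, not below 1,560 units, so (b) is unavailable.
Exception (c) is satisfied on its face — the audit names a confidential informant; a current Schedule A Notice is held. However, paragraphs (i)–(o) must be considered: (i) operates against (c): aggregate throughput is 6,090 units, under the 6,860 units limit. (j) would limit (i) — the compliance score is 67 points, meeting the 65 points threshold — but (k) sets (j) aside: (k) applies — a current Provisional Registration is held. (l) would limit (k) — the reference index is 712, less than the 742 limit — but (m) sets (l) aside: (m) applies — the qualifying period is 330 days, meeting the 250 days threshold. (n) applies (assessed value is $103,000, less than the $114,500 limit), but is displaced by (o): (o) operates against (n): the reportable unit count is 23, meeting the 22 threshold. (c) is therefore removed.
Exception (d) does not apply: there is no General Exemption Letter in force.
All of (e)'s requirements are met (the audit is an unadopted draft; a current Provisional Notice is held; a current Schedule A Approval is held). But: (p) applies — the record's age is 16 years, meeting the 15 years threshold. Exception (e) does not apply.
No exception is made out. the Norling Planning Office falls within the general rule.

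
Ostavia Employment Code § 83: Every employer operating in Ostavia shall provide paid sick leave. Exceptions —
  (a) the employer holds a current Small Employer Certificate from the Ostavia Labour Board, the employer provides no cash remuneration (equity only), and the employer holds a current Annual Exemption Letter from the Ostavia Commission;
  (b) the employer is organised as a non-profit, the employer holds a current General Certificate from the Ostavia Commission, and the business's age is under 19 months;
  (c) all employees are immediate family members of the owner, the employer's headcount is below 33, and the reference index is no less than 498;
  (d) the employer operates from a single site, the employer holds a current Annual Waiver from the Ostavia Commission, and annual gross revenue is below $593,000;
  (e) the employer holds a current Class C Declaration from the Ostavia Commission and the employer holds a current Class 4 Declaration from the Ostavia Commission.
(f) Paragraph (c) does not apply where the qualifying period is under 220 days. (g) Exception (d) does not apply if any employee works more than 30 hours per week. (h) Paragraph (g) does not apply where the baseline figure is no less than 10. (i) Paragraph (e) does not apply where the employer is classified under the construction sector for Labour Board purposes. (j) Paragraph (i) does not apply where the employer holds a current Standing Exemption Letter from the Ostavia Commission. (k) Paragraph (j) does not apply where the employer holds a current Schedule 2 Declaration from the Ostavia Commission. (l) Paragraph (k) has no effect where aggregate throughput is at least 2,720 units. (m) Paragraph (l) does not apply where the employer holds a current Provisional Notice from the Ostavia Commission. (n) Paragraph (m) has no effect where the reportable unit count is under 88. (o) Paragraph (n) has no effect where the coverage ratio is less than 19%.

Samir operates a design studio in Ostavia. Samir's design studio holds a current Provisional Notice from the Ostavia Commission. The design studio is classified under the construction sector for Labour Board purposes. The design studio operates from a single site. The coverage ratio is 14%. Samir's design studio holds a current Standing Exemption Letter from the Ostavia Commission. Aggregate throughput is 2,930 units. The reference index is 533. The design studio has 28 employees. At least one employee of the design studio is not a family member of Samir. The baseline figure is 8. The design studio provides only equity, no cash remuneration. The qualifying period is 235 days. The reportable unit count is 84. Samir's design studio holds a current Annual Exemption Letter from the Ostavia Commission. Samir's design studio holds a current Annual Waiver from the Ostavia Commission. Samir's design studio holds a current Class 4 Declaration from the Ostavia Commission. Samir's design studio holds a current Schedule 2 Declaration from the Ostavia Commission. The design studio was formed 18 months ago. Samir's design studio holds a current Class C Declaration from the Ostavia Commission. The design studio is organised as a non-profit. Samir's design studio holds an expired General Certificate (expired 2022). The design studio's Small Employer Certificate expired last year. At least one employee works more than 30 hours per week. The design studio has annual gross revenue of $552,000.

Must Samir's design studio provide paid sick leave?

Exception (a) does not apply: the Small Employer Certificate has expired.
Exception (b) does not apply: there is no General Certificate in force.
Exception (c) does not apply: at least one employee is not a family member.
All of (d)'s requirements are met (the employer operates from a single site; a current Annual Waiver is held; annual gross revenue is $552,000, below the $593,000 limit). But: (g) operates against (d): at least one employee exceeds 30 hours/week. (h), which would lift (g), is not triggered — the baseline figure is 8, short of 10. (d) is therefore removed.
Exception (e) is satisfied on its face — a current Class C Declaration is held; a current Class 4 Declaration is held. But applying paragraphs (i)–(o): (i) operates against (e): the design studio is classified under the construction sector. (j) would limit (i) — a current Standing Exemption Letter is held — but (k) sets (j) aside: (k) applies — a current Schedule 2 Declaration is held. (l) is triggered (aggregate throughput is 2,930 units, meeting the 2,720 units threshold), but yields to (m): (m) operates against (l): a current Provisional Notice is held. (n) would limit (m) — the reportable unit count is 84, under the 88 limit — but (o) sets (n) aside: (o) is engaged — the coverage ratio is 14%, less than the 19% limit. So (e) is unavailable.
Every exception is unavailable, so the rule governs.

Yes — Samir's design studio must provide paid sick leave.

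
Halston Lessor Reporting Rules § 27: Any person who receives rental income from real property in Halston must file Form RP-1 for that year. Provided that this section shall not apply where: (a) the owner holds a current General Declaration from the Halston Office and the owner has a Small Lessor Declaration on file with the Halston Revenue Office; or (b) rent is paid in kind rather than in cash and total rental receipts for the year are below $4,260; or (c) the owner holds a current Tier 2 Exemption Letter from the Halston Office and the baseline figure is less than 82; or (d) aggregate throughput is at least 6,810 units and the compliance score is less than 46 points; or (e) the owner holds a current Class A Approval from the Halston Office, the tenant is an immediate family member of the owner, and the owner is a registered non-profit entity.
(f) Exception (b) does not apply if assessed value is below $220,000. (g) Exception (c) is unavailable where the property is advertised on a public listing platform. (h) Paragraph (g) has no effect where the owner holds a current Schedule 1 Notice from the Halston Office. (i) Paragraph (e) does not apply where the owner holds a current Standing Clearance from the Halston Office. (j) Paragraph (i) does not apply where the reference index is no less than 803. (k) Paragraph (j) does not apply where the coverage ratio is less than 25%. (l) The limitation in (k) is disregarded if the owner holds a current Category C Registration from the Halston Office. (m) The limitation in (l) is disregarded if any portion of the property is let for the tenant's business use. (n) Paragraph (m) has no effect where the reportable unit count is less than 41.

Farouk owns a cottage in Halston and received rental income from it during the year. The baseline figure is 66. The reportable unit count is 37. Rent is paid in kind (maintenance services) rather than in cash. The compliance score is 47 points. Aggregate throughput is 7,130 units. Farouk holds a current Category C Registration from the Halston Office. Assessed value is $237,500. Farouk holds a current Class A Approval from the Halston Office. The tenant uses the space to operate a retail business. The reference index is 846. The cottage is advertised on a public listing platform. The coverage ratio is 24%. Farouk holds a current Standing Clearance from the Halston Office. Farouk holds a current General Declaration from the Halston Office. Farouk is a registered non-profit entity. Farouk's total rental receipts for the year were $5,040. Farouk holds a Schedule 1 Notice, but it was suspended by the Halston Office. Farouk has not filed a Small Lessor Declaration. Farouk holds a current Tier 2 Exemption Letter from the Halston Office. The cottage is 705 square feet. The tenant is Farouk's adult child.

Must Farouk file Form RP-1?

No — exception (e) applies; Farouk is not required to file Form RP-1.

Exception (a) fails — no Small Lessor Declaration is on file.
Exception (b) fails — total rental receipts for the year are $5,040, not below $4,260.
Exception (c)'s conditions are all satisfied: a current Tier 2 Exemption Letter is held; the baseline figure is 66, less than the 82 limit. But applying paragraphs (g)–(h): (g) applies — the property is publicly advertised. (h), which would lift (g), is not engaged — no current Schedule 1 Notice is held. So (c) is unavailable.
Exception (d) does not apply: the compliance score is 47 points, not less than 46 points.
Exception (e)'s conditions are all satisfied: a current Class A Approval is held; the tenant is an immediate family member; Farouk is a registered non-profit. Considering the limiting provisions: (i) would limit (e) — a current Standing Clearance is held — but (j) sets (i) aside: (j) operates against (i): the reference index is 846, meeting the 803 threshold. (k) would limit (j) — the coverage ratio is 24%, less than the 25% limit — but (l) sets (k) aside: (l) is triggered — a current Category C Registration is held. (m) would limit (l) — the space is let for business use — but (n) sets (m) aside: (n) applies — the reportable unit count is 37, less than the 41 limit. (e) remains available.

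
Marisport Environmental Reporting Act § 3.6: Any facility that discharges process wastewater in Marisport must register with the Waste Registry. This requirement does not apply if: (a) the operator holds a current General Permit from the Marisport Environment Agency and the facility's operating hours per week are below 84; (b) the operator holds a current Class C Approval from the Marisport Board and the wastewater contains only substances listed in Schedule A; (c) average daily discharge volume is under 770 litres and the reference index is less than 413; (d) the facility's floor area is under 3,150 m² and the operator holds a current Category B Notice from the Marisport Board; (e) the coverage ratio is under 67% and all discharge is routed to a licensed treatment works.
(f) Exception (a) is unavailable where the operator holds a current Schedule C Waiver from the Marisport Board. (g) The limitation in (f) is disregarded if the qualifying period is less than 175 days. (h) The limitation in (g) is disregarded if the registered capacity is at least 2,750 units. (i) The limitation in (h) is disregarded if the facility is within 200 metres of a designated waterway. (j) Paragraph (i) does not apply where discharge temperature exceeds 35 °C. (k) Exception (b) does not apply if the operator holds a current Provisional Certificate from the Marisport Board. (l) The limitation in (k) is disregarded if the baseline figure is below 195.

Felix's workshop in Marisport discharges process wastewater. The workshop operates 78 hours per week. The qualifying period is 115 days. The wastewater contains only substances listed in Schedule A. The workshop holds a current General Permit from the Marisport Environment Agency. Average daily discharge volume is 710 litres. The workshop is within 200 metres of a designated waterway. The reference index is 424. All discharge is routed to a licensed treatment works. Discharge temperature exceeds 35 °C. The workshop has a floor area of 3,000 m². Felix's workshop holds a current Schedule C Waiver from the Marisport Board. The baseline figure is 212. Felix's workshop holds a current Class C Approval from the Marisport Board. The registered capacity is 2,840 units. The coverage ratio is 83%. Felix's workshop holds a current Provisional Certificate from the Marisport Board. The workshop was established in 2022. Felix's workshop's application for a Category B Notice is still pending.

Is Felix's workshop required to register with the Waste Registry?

Yes — Felix's workshop must register with the Waste Registry.

Exception (a)'s conditions are all satisfied: a current General Permit is held; the facility's operating hours per week are 78, below the 84 limit. But applying paragraphs (f)–(j): (f) operates against (a): a current Schedule C Waiver is held. (g) would limit (f) — the qualifying period is 115 days, less than the 175 days limit — but (h) sets (g) aside: (h) is triggered — the registered capacity is 2,840 units, meeting the 2,750 units threshold. (i) operates (the workshop is within 200 m of a designated waterway), but is set aside by (j): (j) applies — discharge temperature exceeds 35 °C. Exception (a) does not apply.
All of (b)'s requirements are met (a current Class C Approval is held; the wastewater is Schedule-A-only). However, paragraphs (k)–(l) must be considered: (k) operates against (b): a current Provisional Certificate is held. (l), which would lift (k), is not triggered — the baseline figure is 212, not below 195. So (b) is unavailable.
Exception (c) requires that the reference index is less than 413; but the reference index is 424, not less than 413, so (c) is unavailable.
Exception (d) does not apply: no current Category B Notice is held.
Exception (e) does not apply: the coverage ratio is 83%, not under 67%.
No exception is made out. Felix's workshop falls within the general rule.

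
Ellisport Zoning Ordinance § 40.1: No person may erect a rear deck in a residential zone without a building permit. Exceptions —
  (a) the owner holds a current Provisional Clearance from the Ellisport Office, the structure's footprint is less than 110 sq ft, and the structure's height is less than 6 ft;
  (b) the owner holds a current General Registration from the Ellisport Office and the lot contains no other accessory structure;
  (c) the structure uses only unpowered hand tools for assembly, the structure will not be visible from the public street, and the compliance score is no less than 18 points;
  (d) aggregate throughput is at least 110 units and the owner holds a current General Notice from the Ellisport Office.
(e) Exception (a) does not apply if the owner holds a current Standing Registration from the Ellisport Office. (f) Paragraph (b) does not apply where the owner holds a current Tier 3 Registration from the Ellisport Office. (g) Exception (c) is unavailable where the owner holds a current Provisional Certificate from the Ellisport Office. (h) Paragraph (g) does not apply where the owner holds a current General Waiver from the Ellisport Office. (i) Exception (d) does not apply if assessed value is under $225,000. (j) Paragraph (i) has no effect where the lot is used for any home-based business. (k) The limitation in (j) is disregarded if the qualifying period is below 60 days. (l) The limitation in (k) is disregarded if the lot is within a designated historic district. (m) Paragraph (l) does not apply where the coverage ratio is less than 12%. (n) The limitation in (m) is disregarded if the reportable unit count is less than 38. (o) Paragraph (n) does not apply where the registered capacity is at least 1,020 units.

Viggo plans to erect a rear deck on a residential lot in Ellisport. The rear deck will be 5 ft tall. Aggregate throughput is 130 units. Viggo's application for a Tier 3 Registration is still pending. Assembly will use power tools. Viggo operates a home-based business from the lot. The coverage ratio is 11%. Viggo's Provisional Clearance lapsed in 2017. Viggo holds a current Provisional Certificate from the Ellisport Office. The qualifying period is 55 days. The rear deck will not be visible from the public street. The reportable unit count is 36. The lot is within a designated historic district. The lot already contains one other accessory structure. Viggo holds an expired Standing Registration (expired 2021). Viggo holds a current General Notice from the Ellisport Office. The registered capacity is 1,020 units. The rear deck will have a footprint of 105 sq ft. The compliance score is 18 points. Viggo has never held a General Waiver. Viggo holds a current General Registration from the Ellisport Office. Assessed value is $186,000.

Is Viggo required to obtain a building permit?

Yes — Viggo must obtain a building permit.

Exception (a) requires that the owner holds a current Provisional Clearance from the Ellisport Office; but the Provisional Clearance is not current, so (a) is unavailable.
Exception (b) fails — the lot already has another accessory structure.
Exception (c) requires that the structure uses only unpowered hand tools for assembly; but assembly uses power tools, so (c) is unavailable.
All of (d)'s requirements are met (aggregate throughput is 130 units, meeting the 110 units threshold; a current General Notice is held). Turning to paragraphs (i)–(o): (i) is triggered — assessed value is $186,000, under the $225,000 limit. (j) is triggered (a home-based business operates on the lot), but is set aside by (k): (k) operates — the qualifying period is 55 days, below the 60 days limit. (l) applies (the lot is in a historic district), but yields to (m): (m) is engaged — the coverage ratio is 11%, less than the 12% limit. (n) would limit (m) — the reportable unit count is 36, less than the 38 limit — but (o) sets (n) aside: (o) operates against (n): the registered capacity is 1,020 units, meeting the 1,020 units threshold. So (d) is unavailable.
Every exception is unavailable, so the rule governs.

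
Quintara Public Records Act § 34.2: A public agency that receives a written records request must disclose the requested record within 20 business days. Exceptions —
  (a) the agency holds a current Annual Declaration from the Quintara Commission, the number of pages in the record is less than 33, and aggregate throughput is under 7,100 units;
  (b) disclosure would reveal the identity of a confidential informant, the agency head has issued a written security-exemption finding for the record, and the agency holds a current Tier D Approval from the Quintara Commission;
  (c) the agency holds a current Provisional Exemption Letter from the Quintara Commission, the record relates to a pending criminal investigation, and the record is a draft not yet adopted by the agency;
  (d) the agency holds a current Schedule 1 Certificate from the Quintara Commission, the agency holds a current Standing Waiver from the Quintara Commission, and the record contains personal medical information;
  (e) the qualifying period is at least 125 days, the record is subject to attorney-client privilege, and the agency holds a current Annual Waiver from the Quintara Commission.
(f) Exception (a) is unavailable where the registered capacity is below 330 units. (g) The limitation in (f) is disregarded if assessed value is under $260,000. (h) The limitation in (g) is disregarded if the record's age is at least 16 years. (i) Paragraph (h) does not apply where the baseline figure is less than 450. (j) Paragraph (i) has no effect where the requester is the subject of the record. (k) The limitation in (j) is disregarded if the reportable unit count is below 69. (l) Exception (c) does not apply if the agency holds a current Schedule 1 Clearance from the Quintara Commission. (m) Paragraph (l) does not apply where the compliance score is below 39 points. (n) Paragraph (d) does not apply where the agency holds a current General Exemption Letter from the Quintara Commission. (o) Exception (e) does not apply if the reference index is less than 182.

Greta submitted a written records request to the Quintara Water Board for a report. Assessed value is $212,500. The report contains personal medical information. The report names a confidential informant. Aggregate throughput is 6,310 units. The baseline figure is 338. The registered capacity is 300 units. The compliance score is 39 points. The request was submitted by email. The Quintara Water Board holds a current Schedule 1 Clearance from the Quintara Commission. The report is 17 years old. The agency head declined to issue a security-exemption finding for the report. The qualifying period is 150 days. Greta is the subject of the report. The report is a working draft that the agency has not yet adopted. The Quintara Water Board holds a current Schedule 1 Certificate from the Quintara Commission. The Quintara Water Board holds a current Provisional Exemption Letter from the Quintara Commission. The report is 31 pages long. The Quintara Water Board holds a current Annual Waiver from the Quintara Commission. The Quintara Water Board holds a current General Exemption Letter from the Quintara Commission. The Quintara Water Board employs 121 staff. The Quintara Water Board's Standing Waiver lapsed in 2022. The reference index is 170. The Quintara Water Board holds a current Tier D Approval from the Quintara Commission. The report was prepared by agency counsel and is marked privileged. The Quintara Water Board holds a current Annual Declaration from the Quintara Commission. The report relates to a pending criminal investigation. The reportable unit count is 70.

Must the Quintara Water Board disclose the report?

All of (a)'s requirements are met (a current Annual Declaration is held; the number of pages in the record is 31, less than the 33 limit; aggregate throughput is 6,310 units, under the 7,100 units limit). However, paragraphs (f)–(k) must be considered: (f) is triggered — the registered capacity is 300 units, below the 330 units limit. (g) operates (assessed value is $212,500, under the $260,000 limit), but is displaced by (h): (h) operates against (g): the record's age is 17 years, meeting the 16 years threshold. (i) would limit (h) — the baseline figure is 338, less than the 450 limit — but (j) sets (i) aside: (j) operates against (i): Greta is the subject of the report. (k) is inapplicable (the reportable unit count is 70, not below 69), so (j) stands. (a) is therefore removed.
Exception (b) does not apply: the agency head declined to issue a security-exemption finding.
Exception (c) is satisfied on its face — a current Provisional Exemption Letter is held; the report relates to a pending investigation; the report is an unadopted draft. Turning to paragraphs (l)–(m): (l) is triggered — a current Schedule 1 Clearance is held. (m) is not engaged (the compliance score is 39 points, not below 39 points), so (l) stands. Exception (c) does not apply.
Exception (d) requires that the agency holds a current Standing Waiver from the Quintara Commission; but no current Standing Waiver is held, so (d) is unavailable.
All of (e)'s requirements are met (the qualifying period is 150 days, meeting the 125 days threshold; the report is privileged; a current Annual Waiver is held). However, paragraph (o) must be considered: (o) applies — the reference index is 170, less than the 182 limit. Exception (e) does not apply.
No exception is made out. the Quintara Water Board falls within the general rule.

Yes — the Quintara Water Board must disclose the report.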